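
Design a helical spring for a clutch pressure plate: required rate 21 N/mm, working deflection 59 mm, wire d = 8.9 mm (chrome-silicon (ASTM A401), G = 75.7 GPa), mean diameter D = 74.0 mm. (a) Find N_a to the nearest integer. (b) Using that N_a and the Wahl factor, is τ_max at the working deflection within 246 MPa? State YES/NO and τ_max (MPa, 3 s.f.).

N_a = Gd⁴/(8D³k) = (75.7×10³)(8.9⁴)/(8·74.0³·21) = 6.977 → N_a = 7
Actual rate k = Gd⁴/(8D³·7) = 20.93 N/mm
Working load F = kδ = 20.93·59 = 1234.9 N
C = 74.0/8.9 = 8.3146; K_W = (4C−1)/(4C−4)+0.615/C = 1.1765
τ_max = K_W·8FD/(πd³) = 1.1765·330.09 = 388.35 MPa
τ_max > 246 MPa → exceeds allowable

(a) 7 coils; (b) NO, τ_max = 388 MPa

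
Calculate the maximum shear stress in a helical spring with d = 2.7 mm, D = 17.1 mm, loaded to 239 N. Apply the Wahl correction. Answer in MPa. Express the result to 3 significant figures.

654 MPa

Spring index C = D/d = 17.1/2.7 = 6.3333
K_W = (4C−1)/(4C−4) + 0.615/C = 24.333/21.333 + 0.0971 = 1.2377
τ₀ = 8FD/(πd³) = 8·239·17.1/(π·2.7³) = 32695.2/61.836 = 528.74 MPa
τ_max = K·τ₀ = 1.2377 × 528.74 = 654.44 MPa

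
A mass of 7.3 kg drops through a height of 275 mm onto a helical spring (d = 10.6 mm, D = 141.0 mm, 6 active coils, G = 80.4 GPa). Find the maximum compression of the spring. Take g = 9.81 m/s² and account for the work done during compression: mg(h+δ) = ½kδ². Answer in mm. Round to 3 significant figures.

k = Gd⁴/(8D³N_a) = (80.4×10³)(10.6⁴)/(8·141.0³·6) = 7.5436 N/mm
W = mg = 7.3 × 9.81 = 71.613 N
½kδ² − Wδ − Wh = 0 → δ = (W + √(W² + 2kWh))/k
δ = (71.613 + √(5128.4 + 297122))/7.5436 = (71.613 + 549.77)/7.5436 = 82.372 mm

82.4 mm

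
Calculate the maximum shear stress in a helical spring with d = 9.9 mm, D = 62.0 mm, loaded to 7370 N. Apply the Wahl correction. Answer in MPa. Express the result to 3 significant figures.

1490 MPa

Spring index C = D/d = 62.0/9.9 = 6.2626
K_W = (4C−1)/(4C−4) + 0.615/C = 24.051/21.051 + 0.0982 = 1.2407
τ₀ = 8FD/(πd³) = 8·7370·62.0/(π·9.9³) = 3.65552e+06/3048.3 = 1199.2 MPa
τ_max = K·τ₀ = 1.2407 × 1199.2 = 1487.9 MPa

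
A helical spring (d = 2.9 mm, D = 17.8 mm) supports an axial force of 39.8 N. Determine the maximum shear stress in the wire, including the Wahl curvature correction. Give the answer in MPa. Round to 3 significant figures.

92.2 MPa

Spring index C = D/d = 17.8/2.9 = 6.1379
K_W = (4C−1)/(4C−4) + 0.615/C = 23.552/20.552 + 0.1002 = 1.2462
τ₀ = 8FD/(πd³) = 8·39.8·17.8/(π·2.9³) = 5667.52/76.62 = 73.969 MPa
τ_max = K·τ₀ = 1.2462 × 73.969 = 92.178 MPa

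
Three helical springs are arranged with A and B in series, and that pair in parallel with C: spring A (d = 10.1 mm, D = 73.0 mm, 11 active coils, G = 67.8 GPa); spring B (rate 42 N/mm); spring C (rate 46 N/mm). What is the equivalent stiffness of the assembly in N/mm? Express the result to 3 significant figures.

59.8 N/mm

k_A = Gd⁴/(8D³N_a) = (67.8×10³)(10.1⁴)/(8·73.0³·11) = 20.609 N/mm
Springs A,B series: k_AB = 1/(1/20.609+1/42) = 13.825 N/mm; parallel with C: k_eq = 13.825+46 = 59.825 N/mm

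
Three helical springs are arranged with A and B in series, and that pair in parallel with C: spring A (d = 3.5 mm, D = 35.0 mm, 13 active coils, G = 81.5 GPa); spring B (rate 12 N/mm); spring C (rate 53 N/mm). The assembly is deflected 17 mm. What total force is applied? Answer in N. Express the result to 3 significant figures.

k_A = Gd⁴/(8D³N_a) = (81.5×10³)(3.5⁴)/(8·35.0³·13) = 2.7428 N/mm
Springs A,B series: k_AB = 1/(1/2.7428+1/12) = 2.2325 N/mm; parallel with C: k_eq = 2.2325+53 = 55.233 N/mm
F = k_eq·δ = 55.233·17 = 938.95 N

939 N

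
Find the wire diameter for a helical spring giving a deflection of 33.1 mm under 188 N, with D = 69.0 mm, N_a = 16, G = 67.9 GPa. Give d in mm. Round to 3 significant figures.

7.70 mm

Required rate k = F/δ = 188/33.1 = 5.6798 N/mm
d = (8D³N_a·k / G)^(1/4) = (8·69.0³·16·5.6798 / (67.9×10³))^0.25
  = (3517.4)^0.25 = 7.7011 mm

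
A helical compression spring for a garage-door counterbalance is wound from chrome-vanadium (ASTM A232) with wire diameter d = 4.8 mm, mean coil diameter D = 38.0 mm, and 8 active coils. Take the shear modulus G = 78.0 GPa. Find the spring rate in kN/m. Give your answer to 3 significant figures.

11.8 kN/m

k = Gd⁴/(8D³N_a) = (78.0×10³ × 4.8⁴) / (8 × 38.0³ × 8)
  = 4.14056e+07 / 3.51181e+06 = 11.79 N/mm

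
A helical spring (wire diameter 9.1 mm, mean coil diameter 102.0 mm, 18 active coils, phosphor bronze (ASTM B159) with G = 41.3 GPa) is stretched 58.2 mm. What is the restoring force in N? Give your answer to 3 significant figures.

108 N

k = Gd⁴/(8D³N_a) = (41.3×10³)(9.1⁴)/(8·102.0³·18) = 1.8533 N/mm
F = k·δ = 1.8533 × 58.2 = 107.86 N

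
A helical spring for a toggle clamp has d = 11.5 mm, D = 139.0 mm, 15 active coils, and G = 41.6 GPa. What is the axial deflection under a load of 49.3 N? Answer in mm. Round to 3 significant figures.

21.8 mm

k = Gd⁴/(8D³N_a) = (41.6×10³)(11.5⁴)/(8·139.0³·15) = 2.2577 N/mm
δ = F/k = 49.3 / 2.2577 = 21.837 mm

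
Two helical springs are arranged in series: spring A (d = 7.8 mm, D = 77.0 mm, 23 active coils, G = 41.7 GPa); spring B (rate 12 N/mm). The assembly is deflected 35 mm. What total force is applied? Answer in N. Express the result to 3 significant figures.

55.8 N

k_A = Gd⁴/(8D³N_a) = (41.7×10³)(7.8⁴)/(8·77.0³·23) = 1.8375 N/mm
Series: 1/k_eq = 1/1.8375 + 1/12 = 0.62755; k_eq = 1.5935 N/mm
F = k_eq·δ = 1.5935·35 = 55.772 N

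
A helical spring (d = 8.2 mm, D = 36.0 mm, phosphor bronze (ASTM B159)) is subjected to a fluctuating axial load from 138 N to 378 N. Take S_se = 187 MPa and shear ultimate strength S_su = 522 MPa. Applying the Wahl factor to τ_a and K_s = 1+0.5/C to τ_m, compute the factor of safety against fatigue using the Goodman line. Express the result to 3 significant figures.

C = D/d = 36.0/8.2 = 4.3902; K_W = (4C−1)/(4C−4)+0.615/C = 1.3613; K_s = 1+0.5/C = 1.1139
F_a = (F_max−F_min)/2 = 120 N; F_m = (F_max+F_min)/2 = 258 N
τ_a = K_W·8F_aD/(πd³) = 1.3613 × 19.952 = 27.161 MPa
τ_m = K_s·8F_mD/(πd³) = 1.1139 × 42.896 = 47.782 MPa
Goodman: 1/n_f = τ_a/S_se + τ_m/S_su = 27.161/187 + 47.782/522 = 0.14524 + 0.09154 = 0.23678
n_f = 1/0.23678 = 4.223

4.22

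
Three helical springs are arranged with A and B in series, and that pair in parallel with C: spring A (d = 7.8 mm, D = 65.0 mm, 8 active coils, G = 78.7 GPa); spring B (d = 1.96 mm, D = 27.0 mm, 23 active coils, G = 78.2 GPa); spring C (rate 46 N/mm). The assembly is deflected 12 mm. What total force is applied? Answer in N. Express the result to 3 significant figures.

556 N

k_A = Gd⁴/(8D³N_a) = (78.7×10³)(7.8⁴)/(8·65.0³·8) = 16.574 N/mm
k_B = Gd⁴/(8D³N_a) = (78.2×10³)(1.96⁴)/(8·27.0³·23) = 0.31866 N/mm
Springs A,B series: k_AB = 1/(1/16.574+1/0.31866) = 0.31264 N/mm; parallel with C: k_eq = 0.31264+46 = 46.313 N/mm
F = k_eq·δ = 46.313·12 = 555.75 N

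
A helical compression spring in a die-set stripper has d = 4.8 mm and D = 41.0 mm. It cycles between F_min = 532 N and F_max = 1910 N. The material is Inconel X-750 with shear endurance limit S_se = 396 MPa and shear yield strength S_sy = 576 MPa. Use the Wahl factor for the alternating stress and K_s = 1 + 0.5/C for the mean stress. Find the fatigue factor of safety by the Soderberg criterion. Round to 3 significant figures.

0.247

C = D/d = 41.0/4.8 = 8.5417; K_W = (4C−1)/(4C−4)+0.615/C = 1.1714; K_s = 1+0.5/C = 1.0585
F_a = (F_max−F_min)/2 = 689 N; F_m = (F_max+F_min)/2 = 1221 N
τ_a = K_W·8F_aD/(πd³) = 1.1714 × 650.46 = 761.98 MPa
τ_m = K_s·8F_mD/(πd³) = 1.0585 × 1152.7 = 1220.2 MPa
Soderberg: 1/n_f = τ_a/S_se + τ_m/S_sy = 761.98/396 + 1220.2/576 = 1.92419 + 2.11836 = 4.0425
n_f = 1/4.0425 = 0.2474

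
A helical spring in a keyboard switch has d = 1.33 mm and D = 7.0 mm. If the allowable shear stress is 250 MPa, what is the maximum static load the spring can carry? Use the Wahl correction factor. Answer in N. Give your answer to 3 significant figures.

25.5 N

C = D/d = 7.0/1.33 = 5.2632
K_W = (4C−1)/(4C−4) + 0.615/C = 20.053/17.053 + 0.1169 = 1.2928
τ_max = K·8FD/(πd³) → F_max = τ_allow·πd³/(8DK)
F_max = 250·π·1.33³/(8·7.0·1.2928) = 1847.8/72.395 = 25.523 N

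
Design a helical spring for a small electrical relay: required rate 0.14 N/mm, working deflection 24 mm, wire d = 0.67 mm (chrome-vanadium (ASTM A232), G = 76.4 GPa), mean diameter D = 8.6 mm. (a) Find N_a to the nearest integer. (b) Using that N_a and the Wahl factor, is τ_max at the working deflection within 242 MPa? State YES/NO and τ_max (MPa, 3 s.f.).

(a) 22 coils; (b) NO, τ_max = 267 MPa

N_a = Gd⁴/(8D³k) = (76.4×10³)(0.67⁴)/(8·8.6³·0.14) = 21.61 → N_a = 22
Actual rate k = Gd⁴/(8D³·22) = 0.13753 N/mm
Working load F = kδ = 0.13753·24 = 3.3006 N
C = 8.6/0.67 = 12.8358; K_W = (4C−1)/(4C−4)+0.615/C = 1.1113
τ_max = K_W·8FD/(πd³) = 1.1113·240.33 = 267.08 MPa
τ_max > 242 MPa → exceeds allowable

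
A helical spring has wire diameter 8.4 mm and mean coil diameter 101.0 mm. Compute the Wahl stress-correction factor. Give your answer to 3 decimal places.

1.119

C = D/d = 101.0/8.4 = 12.0238
K_W = (4C−1)/(4C−4) + 0.615/C = 47.095/44.095 + 0.0511 = 1.1192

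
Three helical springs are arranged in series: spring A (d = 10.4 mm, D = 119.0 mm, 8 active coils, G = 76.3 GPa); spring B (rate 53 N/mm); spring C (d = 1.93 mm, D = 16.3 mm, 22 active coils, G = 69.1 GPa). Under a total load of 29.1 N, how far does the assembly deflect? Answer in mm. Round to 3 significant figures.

k_A = Gd⁴/(8D³N_a) = (76.3×10³)(10.4⁴)/(8·119.0³·8) = 8.2763 N/mm
k_C = Gd⁴/(8D³N_a) = (69.1×10³)(1.93⁴)/(8·16.3³·22) = 1.2579 N/mm
Series: 1/k_eq = 1/8.2763 + 1/53 + 1/1.2579 = 0.9347; k_eq = 1.0699 N/mm
δ = F/k_eq = 29.1/1.0699 = 27.2 mm

27.2 mm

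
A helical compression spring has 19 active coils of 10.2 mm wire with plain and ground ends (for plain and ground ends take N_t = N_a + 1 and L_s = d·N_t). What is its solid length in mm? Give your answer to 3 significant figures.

plain and ground ends: N_t = N_a + 1 = 19 + 1 = 20
L_s = d·N_t = 10.2 × 20 = 204 mm

204 mm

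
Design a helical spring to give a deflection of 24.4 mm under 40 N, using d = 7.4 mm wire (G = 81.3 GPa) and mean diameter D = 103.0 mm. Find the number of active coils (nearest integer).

17

Required rate k = F/δ = 40/24.4 = 1.6393 N/mm
N_a = Gd⁴/(8D³k) = (81.3×10³ × 7.4⁴)/(8 × 103.0³ × 1.6393)
    = 2.43791e+08 / 1.43308e+07 = 17.01 → 17 coils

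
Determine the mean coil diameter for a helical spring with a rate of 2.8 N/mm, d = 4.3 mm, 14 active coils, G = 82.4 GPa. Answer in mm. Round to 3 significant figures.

D = (Gd⁴/(8N_a·k))^(1/3) = (82.4×10³·4.3⁴/(8·14·2.8))^(1/3)
  = (89830.7)^(1/3) = 44.7859 mm

44.8 mm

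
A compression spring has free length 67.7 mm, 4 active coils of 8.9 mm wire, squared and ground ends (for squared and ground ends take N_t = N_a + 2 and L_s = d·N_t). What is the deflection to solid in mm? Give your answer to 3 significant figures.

14.3 mm

N_t = 6; L_s = 8.9·6 = 53.4 mm
δ_solid = L₀ − L_s = 67.7 − 53.4 = 14.3 mm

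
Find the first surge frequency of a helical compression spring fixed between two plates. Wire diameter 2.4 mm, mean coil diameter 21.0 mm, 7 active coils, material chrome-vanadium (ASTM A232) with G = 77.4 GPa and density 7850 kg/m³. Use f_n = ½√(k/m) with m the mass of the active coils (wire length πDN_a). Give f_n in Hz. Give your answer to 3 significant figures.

275 Hz

k = Gd⁴/(8D³N_a) = (77.4×10³)(2.4⁴)/(8·21.0³·7) = 4.9515 N/mm = 4951.5 N/m
Wire length L = πDN_a = π·21.0·7 = 461.81 mm
m = ρ·(πd²/4)·L = 7850 × 4.5239×10⁻⁶ m² × 0.46181 m = 0.0164 kg
f_n = ½√(k/m) = 0.5·√(4951.5/0.0164) = 0.5·√(3.0192e+05) = 274.74 Hz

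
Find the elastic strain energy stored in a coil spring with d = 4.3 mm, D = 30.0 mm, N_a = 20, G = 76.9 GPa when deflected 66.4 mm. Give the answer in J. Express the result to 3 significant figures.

13.4 J

k = Gd⁴/(8D³N_a) = (76.9×10³)(4.3⁴)/(8·30.0³·20) = 6.0858 N/mm
U = ½kδ² = 0.5 × 6.0858 × 66.4² = 13416 N·mm = 13.416 J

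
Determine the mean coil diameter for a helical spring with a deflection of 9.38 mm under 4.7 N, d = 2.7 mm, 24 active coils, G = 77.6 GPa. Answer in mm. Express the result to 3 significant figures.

Required rate k = F/δ = 4.7/9.38 = 0.50107 N/mm
D = (Gd⁴/(8N_a·k))^(1/3) = (77.6×10³·2.7⁴/(8·24·0.50107))^(1/3)
  = (42866.7)^(1/3) = 34.9978 mm

35.0 mm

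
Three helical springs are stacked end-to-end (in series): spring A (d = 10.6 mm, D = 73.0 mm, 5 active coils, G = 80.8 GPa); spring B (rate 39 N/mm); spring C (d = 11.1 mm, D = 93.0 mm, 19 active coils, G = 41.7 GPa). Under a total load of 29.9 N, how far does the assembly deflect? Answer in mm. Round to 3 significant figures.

k_A = Gd⁴/(8D³N_a) = (80.8×10³)(10.6⁴)/(8·73.0³·5) = 65.555 N/mm
k_C = Gd⁴/(8D³N_a) = (41.7×10³)(11.1⁴)/(8·93.0³·19) = 5.1777 N/mm
Series: 1/k_eq = 1/65.555 + 1/39 + 1/5.1777 = 0.23403; k_eq = 4.2729 N/mm
δ = F/k_eq = 29.9/4.2729 = 6.9976 mm

7.00 mm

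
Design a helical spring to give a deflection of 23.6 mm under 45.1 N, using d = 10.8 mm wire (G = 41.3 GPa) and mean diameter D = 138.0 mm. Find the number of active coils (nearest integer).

Required rate k = F/δ = 45.1/23.6 = 1.911 N/mm
N_a = Gd⁴/(8D³k) = (41.3×10³ × 10.8⁴)/(8 × 138.0³ × 1.911)
    = 5.61882e+08 / 4.01783e+07 = 13.98 → 14 coils

14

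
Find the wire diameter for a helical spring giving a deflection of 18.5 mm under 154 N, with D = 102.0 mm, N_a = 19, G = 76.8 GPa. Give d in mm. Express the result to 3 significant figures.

Required rate k = F/δ = 154/18.5 = 8.3243 N/mm
d = (8D³N_a·k / G)^(1/4) = (8·102.0³·19·8.3243 / (76.8×10³))^0.25
  = (17484)^0.25 = 11.4989 mm

11.5 mm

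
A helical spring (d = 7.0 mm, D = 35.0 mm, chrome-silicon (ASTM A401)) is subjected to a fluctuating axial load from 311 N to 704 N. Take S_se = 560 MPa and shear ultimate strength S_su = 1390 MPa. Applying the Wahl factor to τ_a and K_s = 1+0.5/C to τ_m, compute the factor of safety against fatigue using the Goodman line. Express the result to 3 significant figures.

C = D/d = 35.0/7.0 = 5.0000; K_W = (4C−1)/(4C−4)+0.615/C = 1.3105; K_s = 1+0.5/C = 1.1000
F_a = (F_max−F_min)/2 = 196.5 N; F_m = (F_max+F_min)/2 = 507.5 N
τ_a = K_W·8F_aD/(πd³) = 1.3105 × 51.06 = 66.913 MPa
τ_m = K_s·8F_mD/(πd³) = 1.1000 × 131.87 = 145.06 MPa
Goodman: 1/n_f = τ_a/S_se + τ_m/S_su = 66.913/560 + 145.06/1390 = 0.11949 + 0.10436 = 0.22385
n_f = 1/0.22385 = 4.467

4.47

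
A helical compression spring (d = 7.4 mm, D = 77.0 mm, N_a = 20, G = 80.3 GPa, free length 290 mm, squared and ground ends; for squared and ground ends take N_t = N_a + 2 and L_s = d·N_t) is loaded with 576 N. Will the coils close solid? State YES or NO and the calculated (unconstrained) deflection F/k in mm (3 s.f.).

k = Gd⁴/(8D³N_a) = (80.3×10³)(7.4⁴)/(8·77.0³·20) = 3.2965 N/mm
N_t = 22; L_s = 7.4·22 = 162.8 mm; δ_solid = L₀ − L_s = 290 − 162.8 = 127.2 mm
δ = F/k = 576/3.2965 = 174.73 mm
δ ≥ δ_solid → spring goes solid

YES, δ = 175 mm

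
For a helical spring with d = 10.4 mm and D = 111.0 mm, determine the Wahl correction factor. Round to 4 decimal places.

C = D/d = 111.0/10.4 = 10.6731
K_W = (4C−1)/(4C−4) + 0.615/C = 41.692/38.692 + 0.0576 = 1.1352

1.1352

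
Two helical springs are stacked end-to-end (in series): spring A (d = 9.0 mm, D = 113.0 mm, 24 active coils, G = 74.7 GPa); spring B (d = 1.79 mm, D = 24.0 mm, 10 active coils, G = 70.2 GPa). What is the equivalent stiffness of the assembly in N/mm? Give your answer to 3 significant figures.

0.476 N/mm

k_A = Gd⁴/(8D³N_a) = (74.7×10³)(9.0⁴)/(8·113.0³·24) = 1.7691 N/mm
k_B = Gd⁴/(8D³N_a) = (70.2×10³)(1.79⁴)/(8·24.0³·10) = 0.65167 N/mm
Series: 1/k_eq = 1/1.7691 + 1/0.65167 = 2.0998; k_eq = 0.47624 N/mm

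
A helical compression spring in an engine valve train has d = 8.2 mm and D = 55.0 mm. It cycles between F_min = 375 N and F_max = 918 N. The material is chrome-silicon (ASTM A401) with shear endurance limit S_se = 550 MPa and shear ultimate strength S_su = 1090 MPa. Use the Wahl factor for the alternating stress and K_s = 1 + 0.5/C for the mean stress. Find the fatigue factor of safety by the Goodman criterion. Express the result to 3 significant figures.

C = D/d = 55.0/8.2 = 6.7073; K_W = (4C−1)/(4C−4)+0.615/C = 1.2231; K_s = 1+0.5/C = 1.0745
F_a = (F_max−F_min)/2 = 271.5 N; F_m = (F_max+F_min)/2 = 646.5 N
τ_a = K_W·8F_aD/(πd³) = 1.2231 × 68.965 = 84.352 MPa
τ_m = K_s·8F_mD/(πd³) = 1.0745 × 164.22 = 176.46 MPa
Goodman: 1/n_f = τ_a/S_se + τ_m/S_su = 84.352/550 + 176.46/1090 = 0.15337 + 0.16189 = 0.31526
n_f = 1/0.31526 = 3.172

3.17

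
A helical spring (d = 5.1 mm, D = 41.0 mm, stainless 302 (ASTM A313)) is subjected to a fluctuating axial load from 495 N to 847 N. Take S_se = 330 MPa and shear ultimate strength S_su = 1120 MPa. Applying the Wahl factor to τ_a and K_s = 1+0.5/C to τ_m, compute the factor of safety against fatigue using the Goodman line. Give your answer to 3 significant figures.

1.00

C = D/d = 41.0/5.1 = 8.0392; K_W = (4C−1)/(4C−4)+0.615/C = 1.1830; K_s = 1+0.5/C = 1.0622
F_a = (F_max−F_min)/2 = 176 N; F_m = (F_max+F_min)/2 = 671 N
τ_a = K_W·8F_aD/(πd³) = 1.1830 × 138.52 = 163.88 MPa
τ_m = K_s·8F_mD/(πd³) = 1.0622 × 528.12 = 560.97 MPa
Goodman: 1/n_f = τ_a/S_se + τ_m/S_su = 163.88/330 + 560.97/1120 = 0.49661 + 0.50087 = 0.99747
n_f = 1/0.99747 = 1.003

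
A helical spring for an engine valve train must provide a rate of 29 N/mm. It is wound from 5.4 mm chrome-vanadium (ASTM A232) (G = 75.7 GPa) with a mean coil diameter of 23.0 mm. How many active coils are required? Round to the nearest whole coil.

N_a = Gd⁴/(8D³k) = (75.7×10³ × 5.4⁴)/(8 × 23.0³ × 29)
    = 6.43681e+07 / 2.82274e+06 = 22.8 → 23 coils

23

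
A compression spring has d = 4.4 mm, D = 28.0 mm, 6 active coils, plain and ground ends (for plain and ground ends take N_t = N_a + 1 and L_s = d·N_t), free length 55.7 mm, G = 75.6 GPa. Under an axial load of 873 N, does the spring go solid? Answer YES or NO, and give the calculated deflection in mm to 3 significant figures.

YES, δ = 32.5 mm

k = Gd⁴/(8D³N_a) = (75.6×10³)(4.4⁴)/(8·28.0³·6) = 26.892 N/mm
N_t = 7; L_s = 4.4·7 = 30.8 mm; δ_solid = L₀ − L_s = 55.7 − 30.8 = 24.9 mm
δ = F/k = 873/26.892 = 32.464 mm
δ ≥ δ_solid → spring goes solid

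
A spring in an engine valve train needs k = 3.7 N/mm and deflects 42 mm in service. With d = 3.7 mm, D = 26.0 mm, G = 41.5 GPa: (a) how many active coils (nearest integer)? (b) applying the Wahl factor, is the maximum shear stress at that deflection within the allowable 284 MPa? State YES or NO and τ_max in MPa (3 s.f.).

(a) 15 coils; (b) YES, τ_max = 245 MPa

N_a = Gd⁴/(8D³k) = (41.5×10³)(3.7⁴)/(8·26.0³·3.7) = 14.95 → N_a = 15
Actual rate k = Gd⁴/(8D³·15) = 3.6877 N/mm
Working load F = kδ = 3.6877·42 = 154.88 N
C = 26.0/3.7 = 7.0270; K_W = (4C−1)/(4C−4)+0.615/C = 1.2120
τ_max = K_W·8FD/(πd³) = 1.2120·202.45 = 245.36 MPa
τ_max ≤ 284 MPa → acceptable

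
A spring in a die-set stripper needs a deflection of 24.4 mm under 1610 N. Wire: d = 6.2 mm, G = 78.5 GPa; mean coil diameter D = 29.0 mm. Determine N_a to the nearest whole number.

Required rate k = F/δ = 1610/24.4 = 65.984 N/mm
N_a = Gd⁴/(8D³k) = (78.5×10³ × 6.2⁴)/(8 × 29.0³ × 65.984)
    = 1.15994e+08 / 1.28742e+07 = 9.01 → 9 coils

9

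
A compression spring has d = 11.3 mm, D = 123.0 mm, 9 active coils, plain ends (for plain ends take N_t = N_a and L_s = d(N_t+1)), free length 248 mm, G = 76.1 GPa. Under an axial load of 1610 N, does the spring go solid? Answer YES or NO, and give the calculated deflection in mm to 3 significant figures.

k = Gd⁴/(8D³N_a) = (76.1×10³)(11.3⁴)/(8·123.0³·9) = 9.2608 N/mm
N_t = 9; L_s = 11.3·10 = 113 mm; δ_solid = L₀ − L_s = 248 − 113 = 135 mm
δ = F/k = 1610/9.2608 = 173.85 mm
δ ≥ δ_solid → spring goes solid

YES, δ = 174 mm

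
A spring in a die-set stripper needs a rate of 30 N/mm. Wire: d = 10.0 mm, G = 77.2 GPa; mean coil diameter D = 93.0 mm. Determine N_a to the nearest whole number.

4

N_a = Gd⁴/(8D³k) = (77.2×10³ × 10.0⁴)/(8 × 93.0³ × 30)
    = 7.72e+08 / 1.93046e+08 = 3.999 → 4 coils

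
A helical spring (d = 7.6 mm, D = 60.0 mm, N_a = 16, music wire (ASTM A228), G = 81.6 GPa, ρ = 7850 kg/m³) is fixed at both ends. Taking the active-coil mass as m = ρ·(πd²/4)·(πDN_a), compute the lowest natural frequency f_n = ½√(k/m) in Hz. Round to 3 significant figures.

k = Gd⁴/(8D³N_a) = (81.6×10³)(7.6⁴)/(8·60.0³·16) = 9.8465 N/mm = 9846.5 N/m
Wire length L = πDN_a = π·60.0·16 = 3015.9 mm
m = ρ·(πd²/4)·L = 7850 × 45.365×10⁻⁶ m² × 3.0159 m = 1.074 kg
f_n = ½√(k/m) = 0.5·√(9846.5/1.074) = 0.5·√(9168) = 47.875 Hz

47.9 Hz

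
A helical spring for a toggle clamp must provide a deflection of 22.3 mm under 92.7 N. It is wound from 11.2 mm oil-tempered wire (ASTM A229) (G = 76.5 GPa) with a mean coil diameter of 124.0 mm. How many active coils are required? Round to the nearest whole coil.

Required rate k = F/δ = 92.7/22.3 = 4.157 N/mm
N_a = Gd⁴/(8D³k) = (76.5×10³ × 11.2⁴)/(8 × 124.0³ × 4.157)
    = 1.20374e+09 / 6.34059e+07 = 18.98 → 19 coils

19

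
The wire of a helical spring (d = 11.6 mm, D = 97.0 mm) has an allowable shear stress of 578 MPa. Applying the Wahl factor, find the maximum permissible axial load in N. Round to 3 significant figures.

3110 N

C = D/d = 97.0/11.6 = 8.3621
K_W = (4C−1)/(4C−4) + 0.615/C = 32.448/29.448 + 0.0735 = 1.1754
τ_max = K·8FD/(πd³) → F_max = τ_allow·πd³/(8DK)
F_max = 578·π·11.6³/(8·97.0·1.1754) = 2.8343e+06/912.13 = 3107.4 N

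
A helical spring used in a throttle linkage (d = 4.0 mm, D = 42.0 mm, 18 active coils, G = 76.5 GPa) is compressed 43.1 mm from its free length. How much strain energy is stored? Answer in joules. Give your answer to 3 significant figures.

1.70 J

k = Gd⁴/(8D³N_a) = (76.5×10³)(4.0⁴)/(8·42.0³·18) = 1.8357 N/mm
U = ½kδ² = 0.5 × 1.8357 × 43.1² = 1705 N·mm = 1.705 J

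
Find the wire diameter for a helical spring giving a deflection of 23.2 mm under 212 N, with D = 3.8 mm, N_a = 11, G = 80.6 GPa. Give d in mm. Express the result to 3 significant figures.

Required rate k = F/δ = 212/23.2 = 9.1379 N/mm
d = (8D³N_a·k / G)^(1/4) = (8·3.8³·11·9.1379 / (80.6×10³))^0.25
  = (0.54745)^0.25 = 0.8602 mm

0.860 mm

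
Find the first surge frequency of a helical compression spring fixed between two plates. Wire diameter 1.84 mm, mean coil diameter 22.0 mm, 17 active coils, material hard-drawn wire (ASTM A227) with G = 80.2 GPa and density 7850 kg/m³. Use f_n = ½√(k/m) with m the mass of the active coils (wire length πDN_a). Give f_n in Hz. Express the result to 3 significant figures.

k = Gd⁴/(8D³N_a) = (80.2×10³)(1.84⁴)/(8·22.0³·17) = 0.6348 N/mm = 634.8 N/m
Wire length L = πDN_a = π·22.0·17 = 1175 mm
m = ρ·(πd²/4)·L = 7850 × 2.659×10⁻⁶ m² × 1.175 m = 0.024525 kg
f_n = ½√(k/m) = 0.5·√(634.8/0.024525) = 0.5·√(25883) = 80.442 Hz

80.4 Hz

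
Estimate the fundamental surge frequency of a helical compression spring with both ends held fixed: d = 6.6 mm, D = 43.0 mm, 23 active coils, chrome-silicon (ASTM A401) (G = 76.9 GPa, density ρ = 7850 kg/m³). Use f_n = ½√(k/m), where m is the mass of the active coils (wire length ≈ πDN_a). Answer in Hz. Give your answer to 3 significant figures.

54.7 Hz

k = Gd⁴/(8D³N_a) = (76.9×10³)(6.6⁴)/(8·43.0³·23) = 9.9742 N/mm = 9974.2 N/m
Wire length L = πDN_a = π·43.0·23 = 3107 mm
m = ρ·(πd²/4)·L = 7850 × 34.212×10⁻⁶ m² × 3.107 m = 0.83444 kg
f_n = ½√(k/m) = 0.5·√(9974.2/0.83444) = 0.5·√(11953) = 54.665 Hz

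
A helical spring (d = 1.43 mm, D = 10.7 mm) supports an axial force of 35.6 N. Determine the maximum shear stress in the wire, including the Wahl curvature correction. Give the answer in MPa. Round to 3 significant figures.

Spring index C = D/d = 10.7/1.43 = 7.4825
K_W = (4C−1)/(4C−4) + 0.615/C = 28.930/25.930 + 0.0822 = 1.1979
τ₀ = 8FD/(πd³) = 8·35.6·10.7/(π·1.43³) = 3047.36/9.1867 = 331.72 MPa
τ_max = K·τ₀ = 1.1979 × 331.72 = 397.36 MPa

397 MPa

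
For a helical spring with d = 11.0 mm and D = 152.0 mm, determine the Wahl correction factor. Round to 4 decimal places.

C = D/d = 152.0/11.0 = 13.8182
K_W = (4C−1)/(4C−4) + 0.615/C = 54.273/51.273 + 0.0445 = 1.1030

1.1030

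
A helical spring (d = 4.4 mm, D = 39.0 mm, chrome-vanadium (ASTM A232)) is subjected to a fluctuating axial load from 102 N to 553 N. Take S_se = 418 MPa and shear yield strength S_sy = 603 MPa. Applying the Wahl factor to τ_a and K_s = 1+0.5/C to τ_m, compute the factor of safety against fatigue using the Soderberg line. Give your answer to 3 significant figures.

C = D/d = 39.0/4.4 = 8.8636; K_W = (4C−1)/(4C−4)+0.615/C = 1.1648; K_s = 1+0.5/C = 1.0564
F_a = (F_max−F_min)/2 = 225.5 N; F_m = (F_max+F_min)/2 = 327.5 N
τ_a = K_W·8F_aD/(πd³) = 1.1648 × 262.9 = 306.22 MPa
τ_m = K_s·8F_mD/(πd³) = 1.0564 × 381.82 = 403.36 MPa
Soderberg: 1/n_f = τ_a/S_se + τ_m/S_sy = 306.22/418 + 403.36/603 = 0.73258 + 0.66892 = 1.4015
n_f = 1/1.4015 = 0.7135

0.714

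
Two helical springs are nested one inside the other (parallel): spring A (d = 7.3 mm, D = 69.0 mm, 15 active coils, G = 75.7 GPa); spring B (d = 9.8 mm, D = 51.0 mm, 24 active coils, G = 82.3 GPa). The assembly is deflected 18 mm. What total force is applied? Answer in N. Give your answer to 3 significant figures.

k_A = Gd⁴/(8D³N_a) = (75.7×10³)(7.3⁴)/(8·69.0³·15) = 5.4533 N/mm
k_B = Gd⁴/(8D³N_a) = (82.3×10³)(9.8⁴)/(8·51.0³·24) = 29.805 N/mm
Parallel: k_eq = 5.4533 + 29.805 = 35.259 N/mm
F = k_eq·δ = 35.259·18 = 634.65 N

635 N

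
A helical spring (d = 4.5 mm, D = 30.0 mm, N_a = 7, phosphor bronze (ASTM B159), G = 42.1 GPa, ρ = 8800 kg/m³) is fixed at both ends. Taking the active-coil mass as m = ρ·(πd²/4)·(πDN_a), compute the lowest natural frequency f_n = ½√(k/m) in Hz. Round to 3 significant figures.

176 Hz

k = Gd⁴/(8D³N_a) = (42.1×10³)(4.5⁴)/(8·30.0³·7) = 11.418 N/mm = 11418 N/m
Wire length L = πDN_a = π·30.0·7 = 659.73 mm
m = ρ·(πd²/4)·L = 8800 × 15.904×10⁻⁶ m² × 0.65973 m = 0.092335 kg
f_n = ½√(k/m) = 0.5·√(11418/0.092335) = 0.5·√(1.2366e+05) = 175.82 Hz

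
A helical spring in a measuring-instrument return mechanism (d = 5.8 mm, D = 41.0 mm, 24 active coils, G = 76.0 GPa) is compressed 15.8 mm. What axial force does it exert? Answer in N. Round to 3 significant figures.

k = Gd⁴/(8D³N_a) = (76.0×10³)(5.8⁴)/(8·41.0³·24) = 6.4994 N/mm
F = k·δ = 6.4994 × 15.8 = 102.69 N

103 N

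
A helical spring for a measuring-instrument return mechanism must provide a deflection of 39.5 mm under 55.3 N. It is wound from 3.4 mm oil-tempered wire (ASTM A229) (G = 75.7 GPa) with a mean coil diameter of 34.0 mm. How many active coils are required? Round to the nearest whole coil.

23

Required rate k = F/δ = 55.3/39.5 = 1.4 N/mm
N_a = Gd⁴/(8D³k) = (75.7×10³ × 3.4⁴)/(8 × 34.0³ × 1.4)
    = 1.01161e+07 / 440205 = 22.98 → 23 coils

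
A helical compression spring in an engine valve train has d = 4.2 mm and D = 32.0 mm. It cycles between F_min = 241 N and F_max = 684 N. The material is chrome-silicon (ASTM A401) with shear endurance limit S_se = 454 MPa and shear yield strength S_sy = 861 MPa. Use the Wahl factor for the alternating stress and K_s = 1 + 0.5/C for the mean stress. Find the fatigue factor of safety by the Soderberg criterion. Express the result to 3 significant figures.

0.787

C = D/d = 32.0/4.2 = 7.6190; K_W = (4C−1)/(4C−4)+0.615/C = 1.1940; K_s = 1+0.5/C = 1.0656
F_a = (F_max−F_min)/2 = 221.5 N; F_m = (F_max+F_min)/2 = 462.5 N
τ_a = K_W·8F_aD/(πd³) = 1.1940 × 243.62 = 290.89 MPa
τ_m = K_s·8F_mD/(πd³) = 1.0656 × 508.69 = 542.07 MPa
Soderberg: 1/n_f = τ_a/S_se + τ_m/S_sy = 290.89/454 + 542.07/861 = 0.64073 + 0.62959 = 1.2703
n_f = 1/1.2703 = 0.7872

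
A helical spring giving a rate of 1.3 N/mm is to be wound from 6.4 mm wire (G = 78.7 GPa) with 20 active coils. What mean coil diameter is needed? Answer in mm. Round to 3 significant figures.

85.9 mm

D = (Gd⁴/(8N_a·k))^(1/3) = (78.7×10³·6.4⁴/(8·20·1.3))^(1/3)
  = (634792)^(1/3) = 85.9430 mm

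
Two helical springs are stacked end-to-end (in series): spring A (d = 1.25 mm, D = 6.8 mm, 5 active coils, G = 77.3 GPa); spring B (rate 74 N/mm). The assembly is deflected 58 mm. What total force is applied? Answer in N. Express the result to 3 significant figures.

k_A = Gd⁴/(8D³N_a) = (77.3×10³)(1.25⁴)/(8·6.8³·5) = 15.005 N/mm
Series: 1/k_eq = 1/15.005 + 1/74 = 0.080158; k_eq = 12.475 N/mm
F = k_eq·δ = 12.475·58 = 723.57 N

724 N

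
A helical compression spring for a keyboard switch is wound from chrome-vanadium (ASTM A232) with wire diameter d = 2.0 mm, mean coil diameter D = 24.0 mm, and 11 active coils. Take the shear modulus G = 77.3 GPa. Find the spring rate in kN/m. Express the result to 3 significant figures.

k = Gd⁴/(8D³N_a) = (77.3×10³ × 2.0⁴) / (8 × 24.0³ × 11)
  = 1.2368e+06 / 1.21651e+06 = 1.0167 N/mm

1.02 kN/m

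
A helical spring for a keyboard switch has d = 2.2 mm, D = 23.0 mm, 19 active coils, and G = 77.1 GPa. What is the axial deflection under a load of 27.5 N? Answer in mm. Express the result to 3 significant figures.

k = Gd⁴/(8D³N_a) = (77.1×10³)(2.2⁴)/(8·23.0³·19) = 0.9766 N/mm
δ = F/k = 27.5 / 0.9766 = 28.159 mm

28.2 mm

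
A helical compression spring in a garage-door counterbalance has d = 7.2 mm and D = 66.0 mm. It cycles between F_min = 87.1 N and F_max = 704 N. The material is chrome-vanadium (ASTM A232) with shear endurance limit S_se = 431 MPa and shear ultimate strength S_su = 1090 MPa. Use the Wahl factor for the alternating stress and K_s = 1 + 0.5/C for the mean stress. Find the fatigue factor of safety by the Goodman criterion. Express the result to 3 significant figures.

C = D/d = 66.0/7.2 = 9.1667; K_W = (4C−1)/(4C−4)+0.615/C = 1.1589; K_s = 1+0.5/C = 1.0545
F_a = (F_max−F_min)/2 = 308.45 N; F_m = (F_max+F_min)/2 = 395.55 N
τ_a = K_W·8F_aD/(πd³) = 1.1589 × 138.89 = 160.96 MPa
τ_m = K_s·8F_mD/(πd³) = 1.0545 × 178.11 = 187.82 MPa
Goodman: 1/n_f = τ_a/S_se + τ_m/S_su = 160.96/431 + 187.82/1090 = 0.37347 + 0.17232 = 0.54578
n_f = 1/0.54578 = 1.832

1.83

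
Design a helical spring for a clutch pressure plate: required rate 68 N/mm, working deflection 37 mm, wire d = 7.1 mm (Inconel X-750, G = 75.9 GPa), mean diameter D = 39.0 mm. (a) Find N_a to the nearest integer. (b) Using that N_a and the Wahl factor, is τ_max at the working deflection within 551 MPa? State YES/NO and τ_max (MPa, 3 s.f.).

(a) 6 coils; (b) NO, τ_max = 889 MPa

N_a = Gd⁴/(8D³k) = (75.9×10³)(7.1⁴)/(8·39.0³·68) = 5.977 → N_a = 6
Actual rate k = Gd⁴/(8D³·6) = 67.739 N/mm
Working load F = kδ = 67.739·37 = 2506.4 N
C = 39.0/7.1 = 5.4930; K_W = (4C−1)/(4C−4)+0.615/C = 1.2789
τ_max = K_W·8FD/(πd³) = 1.2789·695.46 = 889.42 MPa
τ_max > 551 MPa → exceeds allowable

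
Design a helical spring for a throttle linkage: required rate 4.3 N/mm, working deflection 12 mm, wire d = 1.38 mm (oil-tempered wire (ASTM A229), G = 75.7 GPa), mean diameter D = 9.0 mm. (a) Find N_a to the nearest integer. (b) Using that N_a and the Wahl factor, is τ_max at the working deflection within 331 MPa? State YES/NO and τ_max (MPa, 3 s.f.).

(a) 11 coils; (b) NO, τ_max = 551 MPa

N_a = Gd⁴/(8D³k) = (75.7×10³)(1.38⁴)/(8·9.0³·4.3) = 10.95 → N_a = 11
Actual rate k = Gd⁴/(8D³·11) = 4.2796 N/mm
Working load F = kδ = 4.2796·12 = 51.355 N
C = 9.0/1.38 = 6.5217; K_W = (4C−1)/(4C−4)+0.615/C = 1.2301
τ_max = K_W·8FD/(πd³) = 1.2301·447.85 = 550.91 MPa
τ_max > 331 MPa → exceeds allowable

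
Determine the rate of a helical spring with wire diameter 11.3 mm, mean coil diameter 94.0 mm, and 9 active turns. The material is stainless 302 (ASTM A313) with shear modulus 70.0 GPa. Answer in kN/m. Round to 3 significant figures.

19.1 kN/m

k = Gd⁴/(8D³N_a) = (70.0×10³ × 11.3⁴) / (8 × 94.0³ × 9)
  = 1.14133e+09 / 5.9802e+07 = 19.085 N/mm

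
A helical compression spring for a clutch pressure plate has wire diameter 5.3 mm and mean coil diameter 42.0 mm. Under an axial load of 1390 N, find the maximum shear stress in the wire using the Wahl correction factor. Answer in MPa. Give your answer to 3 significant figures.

Spring index C = D/d = 42.0/5.3 = 7.9245
K_W = (4C−1)/(4C−4) + 0.615/C = 30.698/27.698 + 0.0776 = 1.1859
τ₀ = 8FD/(πd³) = 8·1390·42.0/(π·5.3³) = 467040/467.71 = 998.57 MPa
τ_max = K·τ₀ = 1.1859 × 998.57 = 1184.2 MPa

1180 MPa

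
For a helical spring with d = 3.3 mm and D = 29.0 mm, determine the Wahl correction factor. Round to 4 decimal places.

C = D/d = 29.0/3.3 = 8.7879
K_W = (4C−1)/(4C−4) + 0.615/C = 34.152/31.152 + 0.0700 = 1.1663

1.1663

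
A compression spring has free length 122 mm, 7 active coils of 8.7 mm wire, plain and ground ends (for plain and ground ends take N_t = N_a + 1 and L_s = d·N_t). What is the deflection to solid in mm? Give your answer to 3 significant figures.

N_t = 8; L_s = 8.7·8 = 69.6 mm
δ_solid = L₀ − L_s = 122 − 69.6 = 52.4 mm

52.4 mm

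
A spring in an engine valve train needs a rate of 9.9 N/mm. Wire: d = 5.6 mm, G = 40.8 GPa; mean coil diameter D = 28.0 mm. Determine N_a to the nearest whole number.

23

N_a = Gd⁴/(8D³k) = (40.8×10³ × 5.6⁴)/(8 × 28.0³ × 9.9)
    = 4.01247e+07 / 1.7386e+06 = 23.08 → 23 coils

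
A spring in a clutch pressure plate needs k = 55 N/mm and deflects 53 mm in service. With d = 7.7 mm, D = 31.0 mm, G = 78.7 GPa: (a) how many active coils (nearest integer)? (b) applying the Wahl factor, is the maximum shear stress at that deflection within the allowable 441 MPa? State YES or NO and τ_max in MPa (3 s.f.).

(a) 21 coils; (b) NO, τ_max = 710 MPa

N_a = Gd⁴/(8D³k) = (78.7×10³)(7.7⁴)/(8·31.0³·55) = 21.11 → N_a = 21
Actual rate k = Gd⁴/(8D³·21) = 55.277 N/mm
Working load F = kδ = 55.277·53 = 2929.7 N
C = 31.0/7.7 = 4.0260; K_W = (4C−1)/(4C−4)+0.615/C = 1.4006
τ_max = K_W·8FD/(πd³) = 1.4006·506.58 = 709.52 MPa
τ_max > 441 MPa → exceeds allowable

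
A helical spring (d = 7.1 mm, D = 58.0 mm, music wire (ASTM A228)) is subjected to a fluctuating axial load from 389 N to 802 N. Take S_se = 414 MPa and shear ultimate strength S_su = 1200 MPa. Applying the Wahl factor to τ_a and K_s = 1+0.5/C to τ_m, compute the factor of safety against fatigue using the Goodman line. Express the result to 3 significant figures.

C = D/d = 58.0/7.1 = 8.1690; K_W = (4C−1)/(4C−4)+0.615/C = 1.1799; K_s = 1+0.5/C = 1.0612
F_a = (F_max−F_min)/2 = 206.5 N; F_m = (F_max+F_min)/2 = 595.5 N
τ_a = K_W·8F_aD/(πd³) = 1.1799 × 85.214 = 100.54 MPa
τ_m = K_s·8F_mD/(πd³) = 1.0612 × 245.74 = 260.78 MPa
Goodman: 1/n_f = τ_a/S_se + τ_m/S_su = 100.54/414 + 260.78/1200 = 0.24286 + 0.21732 = 0.46018
n_f = 1/0.46018 = 2.173

2.17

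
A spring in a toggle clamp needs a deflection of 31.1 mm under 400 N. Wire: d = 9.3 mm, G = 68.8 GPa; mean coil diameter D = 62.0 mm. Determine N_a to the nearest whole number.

Required rate k = F/δ = 400/31.1 = 12.862 N/mm
N_a = Gd⁴/(8D³k) = (68.8×10³ × 9.3⁴)/(8 × 62.0³ × 12.862)
    = 5.1466e+08 / 2.45225e+07 = 20.99 → 21 coils

21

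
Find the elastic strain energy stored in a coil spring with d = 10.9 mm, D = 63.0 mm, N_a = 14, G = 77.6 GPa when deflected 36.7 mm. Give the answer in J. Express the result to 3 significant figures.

26.3 J

k = Gd⁴/(8D³N_a) = (77.6×10³)(10.9⁴)/(8·63.0³·14) = 39.114 N/mm
U = ½kδ² = 0.5 × 39.114 × 36.7² = 26341 N·mm = 26.341 J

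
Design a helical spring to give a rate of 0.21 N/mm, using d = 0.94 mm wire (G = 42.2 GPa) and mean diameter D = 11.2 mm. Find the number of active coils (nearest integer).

14

N_a = Gd⁴/(8D³k) = (42.2×10³ × 0.94⁴)/(8 × 11.2³ × 0.21)
    = 32947.6 / 2360.28 = 13.96 → 14 coils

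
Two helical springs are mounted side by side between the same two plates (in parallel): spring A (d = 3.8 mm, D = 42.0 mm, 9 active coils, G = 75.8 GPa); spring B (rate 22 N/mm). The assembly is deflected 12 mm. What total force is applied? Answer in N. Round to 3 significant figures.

k_A = Gd⁴/(8D³N_a) = (75.8×10³)(3.8⁴)/(8·42.0³·9) = 2.9629 N/mm
Parallel: k_eq = 2.9629 + 22 = 24.963 N/mm
F = k_eq·δ = 24.963·12 = 299.56 N

300 N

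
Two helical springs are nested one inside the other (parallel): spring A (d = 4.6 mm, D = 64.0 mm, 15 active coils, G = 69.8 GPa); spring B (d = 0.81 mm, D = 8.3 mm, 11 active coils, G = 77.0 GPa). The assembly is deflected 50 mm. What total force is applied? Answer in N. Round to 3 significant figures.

82.6 N

k_A = Gd⁴/(8D³N_a) = (69.8×10³)(4.6⁴)/(8·64.0³·15) = 0.99349 N/mm
k_B = Gd⁴/(8D³N_a) = (77.0×10³)(0.81⁴)/(8·8.3³·11) = 0.65874 N/mm
Parallel: k_eq = 0.99349 + 0.65874 = 1.6522 N/mm
F = k_eq·δ = 1.6522·50 = 82.612 N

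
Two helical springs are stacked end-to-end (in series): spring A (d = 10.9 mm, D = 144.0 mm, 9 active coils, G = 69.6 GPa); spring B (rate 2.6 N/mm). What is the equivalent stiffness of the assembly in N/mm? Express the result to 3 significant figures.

1.66 N/mm

k_A = Gd⁴/(8D³N_a) = (69.6×10³)(10.9⁴)/(8·144.0³·9) = 4.5698 N/mm
Series: 1/k_eq = 1/4.5698 + 1/2.6 = 0.60344; k_eq = 1.6572 N/mm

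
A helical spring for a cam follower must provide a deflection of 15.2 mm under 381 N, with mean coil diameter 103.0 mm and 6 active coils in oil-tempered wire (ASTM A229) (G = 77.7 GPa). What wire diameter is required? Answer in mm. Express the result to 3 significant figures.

11.4 mm

Required rate k = F/δ = 381/15.2 = 25.066 N/mm
d = (8D³N_a·k / G)^(1/4) = (8·103.0³·6·25.066 / (77.7×10³))^0.25
  = (16921)^0.25 = 11.4052 mm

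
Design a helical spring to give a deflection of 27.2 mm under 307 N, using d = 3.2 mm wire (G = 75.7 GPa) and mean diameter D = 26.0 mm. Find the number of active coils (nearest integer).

Required rate k = F/δ = 307/27.2 = 11.287 N/mm
N_a = Gd⁴/(8D³k) = (75.7×10³ × 3.2⁴)/(8 × 26.0³ × 11.287)
    = 7.93772e+06 / 1.58701e+06 = 5.002 → 5 coils

5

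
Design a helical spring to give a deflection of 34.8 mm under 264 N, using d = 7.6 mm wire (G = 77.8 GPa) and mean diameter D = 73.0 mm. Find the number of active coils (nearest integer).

11

Required rate k = F/δ = 264/34.8 = 7.5862 N/mm
N_a = Gd⁴/(8D³k) = (77.8×10³ × 7.6⁴)/(8 × 73.0³ × 7.5862)
    = 2.59558e+08 / 2.36093e+07 = 10.99 → 11 coils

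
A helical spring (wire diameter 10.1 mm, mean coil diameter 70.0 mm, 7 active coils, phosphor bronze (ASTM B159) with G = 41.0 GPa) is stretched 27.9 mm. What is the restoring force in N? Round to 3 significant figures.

620 N

k = Gd⁴/(8D³N_a) = (41.0×10³)(10.1⁴)/(8·70.0³·7) = 22.212 N/mm
F = k·δ = 22.212 × 27.9 = 619.71 N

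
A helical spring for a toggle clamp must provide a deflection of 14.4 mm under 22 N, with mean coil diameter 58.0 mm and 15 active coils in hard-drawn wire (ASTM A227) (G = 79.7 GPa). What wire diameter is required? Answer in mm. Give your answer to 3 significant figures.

4.60 mm

Required rate k = F/δ = 22/14.4 = 1.5278 N/mm
d = (8D³N_a·k / G)^(1/4) = (8·58.0³·15·1.5278 / (79.7×10³))^0.25
  = (448.81)^0.25 = 4.6027 mm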